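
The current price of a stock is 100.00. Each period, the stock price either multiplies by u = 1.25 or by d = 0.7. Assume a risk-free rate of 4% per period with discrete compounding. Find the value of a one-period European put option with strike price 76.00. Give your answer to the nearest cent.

2.20

Risk-neutral probability p = (1 + 0.04 − 0.7)/(1.25 − 0.7) = 0.3400/0.5500 = 0.6182
Terminal stock prices: S_u = 125, S_d = 70
Terminal payoffs (K − S): max(-49, 0) = 0, max(6, 0) = 6
Node 0 (S = 100): V_0 = 1/1.04·[0.6182·0.0000 + 0.3818·6.0000] = 2.2028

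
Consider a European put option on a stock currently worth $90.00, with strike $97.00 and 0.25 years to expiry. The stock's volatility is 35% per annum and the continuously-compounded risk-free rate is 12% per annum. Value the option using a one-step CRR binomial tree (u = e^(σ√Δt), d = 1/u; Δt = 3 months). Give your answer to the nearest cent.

$9.51

CRR parameters: u = e^(σ√Δt) = e^(0.35·√0.25) = 1.1912, d = 1/u = 0.8395
Per-period rate: rΔt = 0.12·0.25 = 0.03, so R = e^0.03 = 1.0305
Risk-neutral probability p = (e^0.03 − 0.8395)/(1.1912 − 0.8395) = 0.1910/0.3518 = 0.5429
Terminal stock prices: S_u = 107.2, S_d = 75.55
Terminal payoffs (K − S): max(-10.21, 0) = 0, max(21.45, 0) = 21.45
Node 0 (S = 90): V_0 = e^(−0.03)·[0.5429·0.0000 + 0.4571·21.4489] = 9.5139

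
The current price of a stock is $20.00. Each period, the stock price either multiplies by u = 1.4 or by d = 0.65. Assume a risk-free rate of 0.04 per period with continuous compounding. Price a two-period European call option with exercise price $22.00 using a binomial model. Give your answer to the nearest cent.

Risk-neutral probability p = (e^0.04 − 0.65)/(1.4 − 0.65) = 0.3908/0.7500 = 0.5211
Terminal stock prices: S_uu = 39.2, S_ud = 18.2, S_dd = 8.45
Terminal payoffs (S − K): max(17.2, 0) = 17.2, max(-3.8, 0) = 0, max(-13.55, 0) = 0
Node u (S = 28): V_u = e^(−0.04)·[0.5211·17.2000 + 0.4789·0.0000] = 8.6112
Node d (S = 13): V_d = e^(−0.04)·[0.5211·0.0000 + 0.4789·0.0000] = 0.0000
Node 0 (S = 20): V_0 = e^(−0.04)·[0.5211·8.6112 + 0.4789·0.0000] = 4.3112

$4.31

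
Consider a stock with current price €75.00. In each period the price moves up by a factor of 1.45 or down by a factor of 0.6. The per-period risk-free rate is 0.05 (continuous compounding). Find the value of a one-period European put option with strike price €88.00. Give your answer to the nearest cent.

Risk-neutral probability p = (e^0.05 − 0.6)/(1.45 − 0.6) = 0.4513/0.8500 = 0.5309
Terminal stock prices: S_u = 108.8, S_d = 45
Terminal payoffs (K − S): max(-20.75, 0) = 0, max(43, 0) = 43
Node 0 (S = 75): V_0 = e^(−0.05)·[0.5309·0.0000 + 0.4691·43.0000] = 19.1872

€19.19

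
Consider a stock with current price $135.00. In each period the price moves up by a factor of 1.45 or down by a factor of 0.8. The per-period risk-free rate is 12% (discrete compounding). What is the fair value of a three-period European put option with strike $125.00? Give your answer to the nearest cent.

Risk-neutral probability p = (1 + 0.12 − 0.8)/(1.45 − 0.8) = 0.3200/0.6500 = 0.4923
Terminal stock prices: S_uuu = 411.6, S_uud = 227.1, S_udd = 125.3, S_ddd = 69.12
Terminal payoffs (K − S): max(-286.6, 0) = 0, max(-102.1, 0) = 0, max(-0.28, 0) = 0, max(55.88, 0) = 55.88
Node uu (S = 283.8): V_uu = 1/1.12·[0.4923·0.0000 + 0.5077·0.0000] = 0.0000
Node ud (S = 156.6): V_ud = 1/1.12·[0.4923·0.0000 + 0.5077·0.0000] = 0.0000
Node dd (S = 86.4): V_dd = 1/1.12·[0.4923·0.0000 + 0.5077·55.8800] = 25.3302
Node u (S = 195.8): V_u = 1/1.12·[0.4923·0.0000 + 0.5077·0.0000] = 0.0000
Node d (S = 108): V_d = 1/1.12·[0.4923·0.0000 + 0.5077·25.3302] = 11.4821
Node 0 (S = 135): V_0 = 1/1.12·[0.4923·0.0000 + 0.5077·11.4821] = 5.2048

$5.20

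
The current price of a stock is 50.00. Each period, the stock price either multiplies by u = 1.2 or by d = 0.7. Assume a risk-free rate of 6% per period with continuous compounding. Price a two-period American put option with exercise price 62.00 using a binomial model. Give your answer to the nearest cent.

Risk-neutral probability p = (e^0.06 − 0.7)/(1.2 − 0.7) = 0.3618/0.5000 = 0.7237
Terminal stock prices: S_uu = 72, S_ud = 42, S_dd = 24.5
Terminal payoffs (K − S): max(-10, 0) = 0, max(20, 0) = 20, max(37.5, 0) = 37.5
Node u (S = 60): continuation = e^(−0.06)·[0.7237·0.0000 + 0.2763·20.0000] = 5.2047; exercise value = 2.0000 ≤ continuation, so V_u = 5.2047
Node d (S = 35): continuation = e^(−0.06)·[0.7237·20.0000 + 0.2763·37.5000] = 23.3894; exercise value = 27.0000 > continuation, so V_d = 27.0000 (exercise)
Node 0 (S = 50): continuation = e^(−0.06)·[0.7237·5.2047 + 0.2763·27.0000] = 10.5735; exercise value = 12.0000 > continuation, so V_0 = 12.0000 (exercise)

12.00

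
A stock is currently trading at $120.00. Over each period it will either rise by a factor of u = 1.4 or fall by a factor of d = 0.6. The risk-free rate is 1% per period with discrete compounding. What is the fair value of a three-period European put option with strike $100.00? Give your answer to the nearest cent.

$22.35

Risk-neutral probability p = (1 + 0.01 − 0.6)/(1.4 − 0.6) = 0.4100/0.8000 = 0.5125
Terminal stock prices: S_uuu = 329.3, S_uud = 141.1, S_udd = 60.48, S_ddd = 25.92
Terminal payoffs (K − S): max(-229.3, 0) = 0, max(-41.12, 0) = 0, max(39.52, 0) = 39.52, max(74.08, 0) = 74.08
Node uu (S = 235.2): V_uu = 1/1.01·[0.5125·0.0000 + 0.4875·0.0000] = 0.0000
Node ud (S = 100.8): V_ud = 1/1.01·[0.5125·0.0000 + 0.4875·39.5200] = 19.0752
Node dd (S = 43.2): V_dd = 1/1.01·[0.5125·39.5200 + 0.4875·74.0800] = 55.8099
Node u (S = 168): V_u = 1/1.01·[0.5125·0.0000 + 0.4875·19.0752] = 9.2071
Node d (S = 72): V_d = 1/1.01·[0.5125·19.0752 + 0.4875·55.8099] = 36.6172
Node 0 (S = 120): V_0 = 1/1.01·[0.5125·9.2071 + 0.4875·36.6172] = 22.3461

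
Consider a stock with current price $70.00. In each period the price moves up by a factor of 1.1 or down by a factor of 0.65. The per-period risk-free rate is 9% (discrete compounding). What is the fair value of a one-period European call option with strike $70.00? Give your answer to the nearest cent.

$6.28

Risk-neutral probability p = (1 + 0.09 − 0.65)/(1.1 − 0.65) = 0.4400/0.4500 = 0.9778
Terminal stock prices: S_u = 77, S_d = 45.5
Terminal payoffs (S − K): max(7, 0) = 7, max(-24.5, 0) = 0
Node 0 (S = 70): V_0 = 1/1.09·[0.9778·7.0000 + 0.0222·0.0000] = 6.2793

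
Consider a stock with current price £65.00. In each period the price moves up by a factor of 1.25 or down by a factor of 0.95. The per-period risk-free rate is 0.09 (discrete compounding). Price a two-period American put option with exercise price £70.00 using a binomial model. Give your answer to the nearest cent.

£5.00

Risk-neutral probability p = (1 + 0.09 − 0.95)/(1.25 − 0.95) = 0.1400/0.3000 = 0.4667
Terminal stock prices: S_uu = 101.6, S_ud = 77.19, S_dd = 58.66
Terminal payoffs (K − S): max(-31.56, 0) = 0, max(-7.188, 0) = 0, max(11.34, 0) = 11.34
Node u (S = 81.25): continuation = 1/1.09·[0.4667·0.0000 + 0.5333·0.0000] = 0.0000; exercise value = 0.0000 ≤ continuation, so V_u = 0.0000
Node d (S = 61.75): continuation = 1/1.09·[0.4667·0.0000 + 0.5333·11.3375] = 5.5474; exercise value = 8.2500 > continuation, so V_d = 8.2500 (exercise)
Node 0 (S = 65): continuation = 1/1.09·[0.4667·0.0000 + 0.5333·8.2500] = 4.0367; exercise value = 5.0000 > continuation, so V_0 = 5.0000 (exercise)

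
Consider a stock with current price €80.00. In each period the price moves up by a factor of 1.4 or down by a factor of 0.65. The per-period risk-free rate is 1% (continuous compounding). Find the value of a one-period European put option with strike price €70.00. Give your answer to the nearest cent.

€9.27

Risk-neutral probability p = (e^0.01 − 0.65)/(1.4 − 0.65) = 0.3601/0.7500 = 0.4801
Terminal stock prices: S_u = 112, S_d = 52
Terminal payoffs (K − S): max(-42, 0) = 0, max(18, 0) = 18
Node 0 (S = 80): V_0 = e^(−0.01)·[0.4801·0.0000 + 0.5199·18.0000] = 9.2657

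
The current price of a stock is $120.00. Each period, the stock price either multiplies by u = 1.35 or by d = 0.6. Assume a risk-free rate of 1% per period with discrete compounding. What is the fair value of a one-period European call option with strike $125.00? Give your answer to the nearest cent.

Risk-neutral probability p = (1 + 0.01 − 0.6)/(1.35 − 0.6) = 0.4100/0.7500 = 0.5467
Terminal stock prices: S_u = 162, S_d = 72
Terminal payoffs (S − K): max(37, 0) = 37, max(-53, 0) = 0
Node 0 (S = 120): V_0 = 1/1.01·[0.5467·37.0000 + 0.4533·0.0000] = 20.0264

$20.03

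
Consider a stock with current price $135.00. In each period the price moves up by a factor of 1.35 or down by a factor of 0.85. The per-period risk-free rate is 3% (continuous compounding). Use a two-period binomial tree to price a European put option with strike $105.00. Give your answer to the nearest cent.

Risk-neutral probability p = (e^0.03 − 0.85)/(1.35 − 0.85) = 0.1805/0.5000 = 0.3609
Terminal stock prices: S_uu = 246, S_ud = 154.9, S_dd = 97.54
Terminal payoffs (K − S): max(-141, 0) = 0, max(-49.91, 0) = 0, max(7.463, 0) = 7.463
Node u (S = 182.2): V_u = e^(−0.03)·[0.3609·0.0000 + 0.6391·0.0000] = 0.0000
Node d (S = 114.8): V_d = e^(−0.03)·[0.3609·0.0000 + 0.6391·7.4625] = 4.6283
Node 0 (S = 135): V_0 = e^(−0.03)·[0.3609·0.0000 + 0.6391·4.6283] = 2.8705

$2.87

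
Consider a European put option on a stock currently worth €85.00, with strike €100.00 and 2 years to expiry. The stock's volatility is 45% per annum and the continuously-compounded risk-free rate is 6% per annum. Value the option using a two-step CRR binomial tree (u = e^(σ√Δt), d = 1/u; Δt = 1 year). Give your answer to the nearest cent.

€23.79

CRR parameters: u = e^(σ√Δt) = e^(0.45·√1) = 1.5683, d = 1/u = 0.6376
Per-period rate: rΔt = 0.06·1 = 0.06, so R = e^0.06 = 1.0618
Risk-neutral probability p = (e^0.06 − 0.6376)/(1.5683 − 0.6376) = 0.4242/0.9307 = 0.4558
Terminal stock prices: S_uu = 209.1, S_ud = 85, S_dd = 34.56
Terminal payoffs (K − S): max(-109.1, 0) = 0, max(15, 0) = 15, max(65.44, 0) = 65.44
Node u (S = 133.3): V_u = e^(−0.06)·[0.4558·0.0000 + 0.5442·15.0000] = 7.6876
Node d (S = 54.2): V_d = e^(−0.06)·[0.4558·15.0000 + 0.5442·65.4416] = 39.9781
Node 0 (S = 85): V_0 = e^(−0.06)·[0.4558·7.6876 + 0.5442·39.9781] = 23.7889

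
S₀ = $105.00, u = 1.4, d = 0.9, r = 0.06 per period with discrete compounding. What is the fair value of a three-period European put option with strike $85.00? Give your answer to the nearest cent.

Risk-neutral probability p = (1 + 0.06 − 0.9)/(1.4 − 0.9) = 0.1600/0.5000 = 0.3200
Terminal stock prices: S_uuu = 288.1, S_uud = 185.2, S_udd = 119.1, S_ddd = 76.55
Terminal payoffs (K − S): max(-203.1, 0) = 0, max(-100.2, 0) = 0, max(-34.07, 0) = 0, max(8.455, 0) = 8.455
Node uu (S = 205.8): V_uu = 1/1.06·[0.3200·0.0000 + 0.6800·0.0000] = 0.0000
Node ud (S = 132.3): V_ud = 1/1.06·[0.3200·0.0000 + 0.6800·0.0000] = 0.0000
Node dd (S = 85.05): V_dd = 1/1.06·[0.3200·0.0000 + 0.6800·8.4550] = 5.4240
Node u (S = 147): V_u = 1/1.06·[0.3200·0.0000 + 0.6800·0.0000] = 0.0000
Node d (S = 94.5): V_d = 1/1.06·[0.3200·0.0000 + 0.6800·5.4240] = 3.4795
Node 0 (S = 105): V_0 = 1/1.06·[0.3200·0.0000 + 0.6800·3.4795] = 2.2321

$2.23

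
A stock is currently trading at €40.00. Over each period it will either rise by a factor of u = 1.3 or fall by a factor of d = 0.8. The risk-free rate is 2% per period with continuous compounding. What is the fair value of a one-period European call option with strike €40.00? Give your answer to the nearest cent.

Risk-neutral probability p = (e^0.02 − 0.8)/(1.3 − 0.8) = 0.2202/0.5000 = 0.4404
Terminal stock prices: S_u = 52, S_d = 32
Terminal payoffs (S − K): max(12, 0) = 12, max(-8, 0) = 0
Node 0 (S = 40): V_0 = e^(−0.02)·[0.4404·12.0000 + 0.5596·0.0000] = 5.1802

€5.18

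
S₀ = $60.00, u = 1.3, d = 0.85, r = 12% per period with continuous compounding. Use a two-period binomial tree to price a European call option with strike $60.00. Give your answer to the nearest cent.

$14.73

Risk-neutral probability p = (e^0.12 − 0.85)/(1.3 − 0.85) = 0.2775/0.4500 = 0.6167
Terminal stock prices: S_uu = 101.4, S_ud = 66.3, S_dd = 43.35
Terminal payoffs (S − K): max(41.4, 0) = 41.4, max(6.3, 0) = 6.3, max(-16.65, 0) = 0
Node u (S = 78): V_u = e^(−0.12)·[0.6167·41.4000 + 0.3833·6.3000] = 24.7848
Node d (S = 51): V_d = e^(−0.12)·[0.6167·6.3000 + 0.3833·0.0000] = 3.4456
Node 0 (S = 60): V_0 = e^(−0.12)·[0.6167·24.7848 + 0.3833·3.4456] = 14.7270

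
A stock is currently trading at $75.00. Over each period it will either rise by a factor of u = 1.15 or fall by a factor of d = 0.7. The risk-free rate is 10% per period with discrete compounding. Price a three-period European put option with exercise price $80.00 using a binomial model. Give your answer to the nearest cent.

Risk-neutral probability p = (1 + 0.1 − 0.7)/(1.15 − 0.7) = 0.4000/0.4500 = 0.8889
Terminal stock prices: S_uuu = 114.1, S_uud = 69.43, S_udd = 42.26, S_ddd = 25.72
Terminal payoffs (K − S): max(-34.07, 0) = 0, max(10.57, 0) = 10.57, max(37.74, 0) = 37.74, max(54.28, 0) = 54.28
Node uu (S = 99.19): V_uu = 1/1.1·[0.8889·0.0000 + 0.1111·10.5688] = 1.0676
Node ud (S = 60.37): V_ud = 1/1.1·[0.8889·10.5688 + 0.1111·37.7375] = 12.3523
Node dd (S = 36.75): V_dd = 1/1.1·[0.8889·37.7375 + 0.1111·54.2750] = 35.9773
Node u (S = 86.25): V_u = 1/1.1·[0.8889·1.0676 + 0.1111·12.3523] = 2.1104
Node d (S = 52.5): V_d = 1/1.1·[0.8889·12.3523 + 0.1111·35.9773] = 13.6157
Node 0 (S = 75): V_0 = 1/1.1·[0.8889·2.1104 + 0.1111·13.6157] = 3.0807

$3.08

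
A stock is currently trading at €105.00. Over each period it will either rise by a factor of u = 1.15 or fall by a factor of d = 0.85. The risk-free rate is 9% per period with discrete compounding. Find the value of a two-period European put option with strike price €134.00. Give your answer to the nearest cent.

Risk-neutral probability p = (1 + 0.09 − 0.85)/(1.15 − 0.85) = 0.2400/0.3000 = 0.8000
Terminal stock prices: S_uu = 138.9, S_ud = 102.6, S_dd = 75.86
Terminal payoffs (K − S): max(-4.862, 0) = 0, max(31.36, 0) = 31.36, max(58.14, 0) = 58.14
Node u (S = 120.7): V_u = 1/1.09·[0.8000·0.0000 + 0.2000·31.3625] = 5.7546
Node d (S = 89.25): V_d = 1/1.09·[0.8000·31.3625 + 0.2000·58.1375] = 33.6858
Node 0 (S = 105): V_0 = 1/1.09·[0.8000·5.7546 + 0.2000·33.6858] = 10.4044

€10.40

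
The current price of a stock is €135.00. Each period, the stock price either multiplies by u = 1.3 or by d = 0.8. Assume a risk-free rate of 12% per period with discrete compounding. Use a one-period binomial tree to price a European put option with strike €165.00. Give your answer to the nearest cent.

Risk-neutral probability p = (1 + 0.12 − 0.8)/(1.3 − 0.8) = 0.3200/0.5000 = 0.6400
Terminal stock prices: S_u = 175.5, S_d = 108
Terminal payoffs (K − S): max(-10.5, 0) = 0, max(57, 0) = 57
Node 0 (S = 135): V_0 = 1/1.12·[0.6400·0.0000 + 0.3600·57.0000] = 18.3214

€18.32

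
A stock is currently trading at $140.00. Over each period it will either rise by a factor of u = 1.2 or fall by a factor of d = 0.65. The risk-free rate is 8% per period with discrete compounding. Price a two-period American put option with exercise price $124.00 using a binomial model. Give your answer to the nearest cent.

Risk-neutral probability p = (1 + 0.08 − 0.65)/(1.2 − 0.65) = 0.4300/0.5500 = 0.7818
Terminal stock prices: S_uu = 201.6, S_ud = 109.2, S_dd = 59.15
Terminal payoffs (K − S): max(-77.6, 0) = 0, max(14.8, 0) = 14.8, max(64.85, 0) = 64.85
Node u (S = 168): continuation = 1/1.08·[0.7818·0.0000 + 0.2182·14.8000] = 2.9899; exercise value = 0.0000 ≤ continuation, so V_u = 2.9899
Node d (S = 91): continuation = 1/1.08·[0.7818·14.8000 + 0.2182·64.8500] = 23.8148; exercise value = 33.0000 > continuation, so V_d = 33.0000 (exercise)
Node 0 (S = 140): continuation = 1/1.08·[0.7818·2.9899 + 0.2182·33.0000] = 8.8311; exercise value = 0.0000 ≤ continuation, so V_0 = 8.8311

$8.83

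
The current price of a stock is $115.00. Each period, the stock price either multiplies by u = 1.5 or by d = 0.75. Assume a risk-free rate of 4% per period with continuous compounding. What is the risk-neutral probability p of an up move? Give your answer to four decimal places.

Risk-neutral probability p = (e^0.04 − 0.75)/(1.5 − 0.75) = 0.2908/0.7500 = 0.3877

p = 0.3877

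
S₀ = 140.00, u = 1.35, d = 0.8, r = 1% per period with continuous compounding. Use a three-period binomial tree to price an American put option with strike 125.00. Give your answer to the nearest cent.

14.40

Risk-neutral probability p = (e^0.01 − 0.8)/(1.35 − 0.8) = 0.2101/0.5500 = 0.3819
Terminal stock prices: S_uuu = 344.5, S_uud = 204.1, S_udd = 121, S_ddd = 71.68
Terminal payoffs (K − S): max(-219.5, 0) = 0, max(-79.12, 0) = 0, max(4.04, 0) = 4.04, max(53.32, 0) = 53.32
Node uu (S = 255.2): continuation = e^(−0.01)·[0.3819·0.0000 + 0.6181·0.0000] = 0.0000; exercise value = 0.0000 ≤ continuation, so V_uu = 0.0000
Node ud (S = 151.2): continuation = e^(−0.01)·[0.3819·0.0000 + 0.6181·4.0400] = 2.4722; exercise value = 0.0000 ≤ continuation, so V_ud = 2.4722
Node dd (S = 89.6): continuation = e^(−0.01)·[0.3819·4.0400 + 0.6181·53.3200] = 34.1562; exercise value = 35.4000 > continuation, so V_dd = 35.4000 (exercise)
Node u (S = 189): continuation = e^(−0.01)·[0.3819·0.0000 + 0.6181·2.4722] = 1.5129; exercise value = 0.0000 ≤ continuation, so V_u = 1.5129
Node d (S = 112): continuation = e^(−0.01)·[0.3819·2.4722 + 0.6181·35.4000] = 22.5975; exercise value = 13.0000 ≤ continuation, so V_d = 22.5975
Node 0 (S = 140): continuation = e^(−0.01)·[0.3819·1.5129 + 0.6181·22.5975] = 14.4003; exercise value = 0.0000 ≤ continuation, so V_0 = 14.4003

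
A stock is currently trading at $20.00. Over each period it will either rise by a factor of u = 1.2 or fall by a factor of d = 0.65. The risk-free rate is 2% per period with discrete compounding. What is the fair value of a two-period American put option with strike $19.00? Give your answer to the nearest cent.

Risk-neutral probability p = (1 + 0.02 − 0.65)/(1.2 − 0.65) = 0.3700/0.5500 = 0.6727
Terminal stock prices: S_uu = 28.8, S_ud = 15.6, S_dd = 8.45
Terminal payoffs (K − S): max(-9.8, 0) = 0, max(3.4, 0) = 3.4, max(10.55, 0) = 10.55
Node u (S = 24): continuation = 1/1.02·[0.6727·0.0000 + 0.3273·3.4000] = 1.0909; exercise value = 0.0000 ≤ continuation, so V_u = 1.0909
Node d (S = 13): continuation = 1/1.02·[0.6727·3.4000 + 0.3273·10.5500] = 5.6275; exercise value = 6.0000 > continuation, so V_d = 6.0000 (exercise)
Node 0 (S = 20): continuation = 1/1.02·[0.6727·1.0909 + 0.3273·6.0000] = 2.6446; exercise value = 0.0000 ≤ continuation, so V_0 = 2.6446

$2.64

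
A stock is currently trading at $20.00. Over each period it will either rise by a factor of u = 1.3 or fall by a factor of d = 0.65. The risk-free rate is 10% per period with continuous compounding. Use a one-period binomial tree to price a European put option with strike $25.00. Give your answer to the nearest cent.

$3.25

Risk-neutral probability p = (e^0.1 − 0.65)/(1.3 − 0.65) = 0.4552/0.6500 = 0.7003
Terminal stock prices: S_u = 26, S_d = 13
Terminal payoffs (K − S): max(-1, 0) = 0, max(12, 0) = 12
Node 0 (S = 20): V_0 = e^(−0.1)·[0.7003·0.0000 + 0.2997·12.0000] = 3.2546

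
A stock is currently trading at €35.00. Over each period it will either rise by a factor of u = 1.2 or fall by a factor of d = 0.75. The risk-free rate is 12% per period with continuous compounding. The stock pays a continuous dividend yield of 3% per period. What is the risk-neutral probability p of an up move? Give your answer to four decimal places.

Per-period risk-free factor R = e^0.12 = 1.1275; dividend-adjusted growth = e^(0.12−0.03) = 1.0942.
Risk-neutral probability p = (1.0942 − 0.75)/(1.2 − 0.75) = 0.3442/0.4500 = 0.7648

p = 0.7648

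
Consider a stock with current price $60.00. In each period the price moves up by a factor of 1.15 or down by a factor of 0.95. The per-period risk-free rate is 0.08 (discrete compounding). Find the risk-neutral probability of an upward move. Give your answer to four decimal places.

Risk-neutral probability p = (1 + 0.08 − 0.95)/(1.15 − 0.95) = 0.1300/0.2000 = 0.6500

p = 0.6500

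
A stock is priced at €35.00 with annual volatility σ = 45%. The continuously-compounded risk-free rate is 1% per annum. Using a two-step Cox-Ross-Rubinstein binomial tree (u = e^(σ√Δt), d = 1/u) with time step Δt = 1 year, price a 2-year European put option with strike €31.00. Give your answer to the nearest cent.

€5.91

CRR parameters: u = e^(σ√Δt) = e^(0.45·√1) = 1.5683, d = 1/u = 0.6376
Per-period rate: rΔt = 0.01·1 = 0.01, so R = e^0.01 = 1.0101
Risk-neutral probability p = (e^0.01 − 0.6376)/(1.5683 − 0.6376) = 0.3724/0.9307 = 0.4002
Terminal stock prices: S_uu = 86.09, S_ud = 35, S_dd = 14.23
Terminal payoffs (K − S): max(-55.09, 0) = 0, max(-4, 0) = 0, max(16.77, 0) = 16.77
Node u (S = 54.89): V_u = e^(−0.01)·[0.4002·0.0000 + 0.5998·0.0000] = 0.0000
Node d (S = 22.32): V_d = e^(−0.01)·[0.4002·0.0000 + 0.5998·16.7701] = 9.9593
Node 0 (S = 35): V_0 = e^(−0.01)·[0.4002·0.0000 + 0.5998·9.9593] = 5.9145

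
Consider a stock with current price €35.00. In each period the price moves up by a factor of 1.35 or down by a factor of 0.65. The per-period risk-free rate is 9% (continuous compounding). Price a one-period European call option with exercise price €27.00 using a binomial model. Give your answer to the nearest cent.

€11.74

Risk-neutral probability p = (e^0.09 − 0.65)/(1.35 − 0.65) = 0.4442/0.7000 = 0.6345
Terminal stock prices: S_u = 47.25, S_d = 22.75
Terminal payoffs (S − K): max(20.25, 0) = 20.25, max(-4.25, 0) = 0
Node 0 (S = 35): V_0 = e^(−0.09)·[0.6345·20.2500 + 0.3655·0.0000] = 11.7434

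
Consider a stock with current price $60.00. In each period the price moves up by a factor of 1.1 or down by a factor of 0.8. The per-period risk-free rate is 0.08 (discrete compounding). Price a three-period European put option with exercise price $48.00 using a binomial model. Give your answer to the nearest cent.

$0.06

Risk-neutral probability p = (1 + 0.08 − 0.8)/(1.1 − 0.8) = 0.2800/0.3000 = 0.9333
Terminal stock prices: S_uuu = 79.86, S_uud = 58.08, S_udd = 42.24, S_ddd = 30.72
Terminal payoffs (K − S): max(-31.86, 0) = 0, max(-10.08, 0) = 0, max(5.76, 0) = 5.76, max(17.28, 0) = 17.28
Node uu (S = 72.6): V_uu = 1/1.08·[0.9333·0.0000 + 0.0667·0.0000] = 0.0000
Node ud (S = 52.8): V_ud = 1/1.08·[0.9333·0.0000 + 0.0667·5.7600] = 0.3556
Node dd (S = 38.4): V_dd = 1/1.08·[0.9333·5.7600 + 0.0667·17.2800] = 6.0444
Node u (S = 66): V_u = 1/1.08·[0.9333·0.0000 + 0.0667·0.3556] = 0.0219
Node d (S = 48): V_d = 1/1.08·[0.9333·0.3556 + 0.0667·6.0444] = 0.6804
Node 0 (S = 60): V_0 = 1/1.08·[0.9333·0.0219 + 0.0667·0.6804] = 0.0610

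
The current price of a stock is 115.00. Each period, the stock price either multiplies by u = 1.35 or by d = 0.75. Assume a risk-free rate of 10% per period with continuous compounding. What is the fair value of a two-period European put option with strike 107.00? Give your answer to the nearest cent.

5.77

Risk-neutral probability p = (e^0.1 − 0.75)/(1.35 − 0.75) = 0.3552/0.6000 = 0.5920
Terminal stock prices: S_uu = 209.6, S_ud = 116.4, S_dd = 64.69
Terminal payoffs (K − S): max(-102.6, 0) = 0, max(-9.438, 0) = 0, max(42.31, 0) = 42.31
Node u (S = 155.2): V_u = e^(−0.1)·[0.5920·0.0000 + 0.4080·0.0000] = 0.0000
Node d (S = 86.25): V_d = e^(−0.1)·[0.5920·0.0000 + 0.4080·42.3125] = 15.6225
Node 0 (S = 115): V_0 = e^(−0.1)·[0.5920·0.0000 + 0.4080·15.6225] = 5.7681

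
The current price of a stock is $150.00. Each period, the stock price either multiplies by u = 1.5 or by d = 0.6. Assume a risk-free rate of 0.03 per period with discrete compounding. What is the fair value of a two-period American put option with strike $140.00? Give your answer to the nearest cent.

$26.53

Risk-neutral probability p = (1 + 0.03 − 0.6)/(1.5 − 0.6) = 0.4300/0.9000 = 0.4778
Terminal stock prices: S_uu = 337.5, S_ud = 135, S_dd = 54
Terminal payoffs (K − S): max(-197.5, 0) = 0, max(5, 0) = 5, max(86, 0) = 86
Node u (S = 225): continuation = 1/1.03·[0.4778·0.0000 + 0.5222·5.0000] = 2.5351; exercise value = 0.0000 ≤ continuation, so V_u = 2.5351
Node d (S = 90): continuation = 1/1.03·[0.4778·5.0000 + 0.5222·86.0000] = 45.9223; exercise value = 50.0000 > continuation, so V_d = 50.0000 (exercise)
Node 0 (S = 150): continuation = 1/1.03·[0.4778·2.5351 + 0.5222·50.0000] = 26.5265; exercise value = 0.0000 ≤ continuation, so V_0 = 26.5265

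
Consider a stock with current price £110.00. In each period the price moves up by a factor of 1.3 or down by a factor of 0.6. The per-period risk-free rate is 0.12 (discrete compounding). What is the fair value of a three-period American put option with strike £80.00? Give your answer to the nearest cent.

£4.21

Risk-neutral probability p = (1 + 0.12 − 0.6)/(1.3 − 0.6) = 0.5200/0.7000 = 0.7429
Terminal stock prices: S_uuu = 241.7, S_uud = 111.5, S_udd = 51.48, S_ddd = 23.76
Terminal payoffs (K − S): max(-161.7, 0) = 0, max(-31.54, 0) = 0, max(28.52, 0) = 28.52, max(56.24, 0) = 56.24
Node uu (S = 185.9): continuation = 1/1.12·[0.7429·0.0000 + 0.2571·0.0000] = 0.0000; exercise value = 0.0000 ≤ continuation, so V_uu = 0.0000
Node ud (S = 85.8): continuation = 1/1.12·[0.7429·0.0000 + 0.2571·28.5200] = 6.5480; exercise value = 0.0000 ≤ continuation, so V_ud = 6.5480
Node dd (S = 39.6): continuation = 1/1.12·[0.7429·28.5200 + 0.2571·56.2400] = 31.8286; exercise value = 40.4000 > continuation, so V_dd = 40.4000 (exercise)
Node u (S = 143): continuation = 1/1.12·[0.7429·0.0000 + 0.2571·6.5480] = 1.5034; exercise value = 0.0000 ≤ continuation, so V_u = 1.5034
Node d (S = 66): continuation = 1/1.12·[0.7429·6.5480 + 0.2571·40.4000] = 13.6185; exercise value = 14.0000 > continuation, so V_d = 14.0000 (exercise)
Node 0 (S = 110): continuation = 1/1.12·[0.7429·1.5034 + 0.2571·14.0000] = 4.2114; exercise value = 0.0000 ≤ continuation, so V_0 = 4.2114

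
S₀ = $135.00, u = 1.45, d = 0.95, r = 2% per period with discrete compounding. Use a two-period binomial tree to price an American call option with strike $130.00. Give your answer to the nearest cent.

Risk-neutral probability p = (1 + 0.02 − 0.95)/(1.45 − 0.95) = 0.0700/0.5000 = 0.1400
Terminal stock prices: S_uu = 283.8, S_ud = 186, S_dd = 121.8
Terminal payoffs (S − K): max(153.8, 0) = 153.8, max(55.96, 0) = 55.96, max(-8.163, 0) = 0
Node u (S = 195.8): continuation = 1/1.02·[0.1400·153.8375 + 0.8600·55.9625] = 68.2990; exercise value = 65.7500 ≤ continuation, so V_u = 68.2990
Node d (S = 128.2): continuation = 1/1.02·[0.1400·55.9625 + 0.8600·0.0000] = 7.6811; exercise value = 0.0000 ≤ continuation, so V_d = 7.6811
Node 0 (S = 135): continuation = 1/1.02·[0.1400·68.2990 + 0.8600·7.6811] = 15.8506; exercise value = 5.0000 ≤ continuation, so V_0 = 15.8506

$15.85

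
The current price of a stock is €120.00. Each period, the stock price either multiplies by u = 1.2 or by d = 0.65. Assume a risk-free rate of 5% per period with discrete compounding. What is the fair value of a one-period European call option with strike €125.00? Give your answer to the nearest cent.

Risk-neutral probability p = (1 + 0.05 − 0.65)/(1.2 − 0.65) = 0.4000/0.5500 = 0.7273
Terminal stock prices: S_u = 144, S_d = 78
Terminal payoffs (S − K): max(19, 0) = 19, max(-47, 0) = 0
Node 0 (S = 120): V_0 = 1/1.05·[0.7273·19.0000 + 0.2727·0.0000] = 13.1602

€13.16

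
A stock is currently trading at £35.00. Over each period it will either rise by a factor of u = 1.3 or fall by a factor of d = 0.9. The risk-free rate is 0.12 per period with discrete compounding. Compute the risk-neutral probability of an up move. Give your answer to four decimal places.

p = 0.5500

Risk-neutral probability p = (1 + 0.12 − 0.9)/(1.3 − 0.9) = 0.2200/0.4000 = 0.5500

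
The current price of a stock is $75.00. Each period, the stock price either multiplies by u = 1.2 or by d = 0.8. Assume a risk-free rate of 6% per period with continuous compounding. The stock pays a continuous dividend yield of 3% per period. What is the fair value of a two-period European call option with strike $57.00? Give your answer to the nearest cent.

Per-period risk-free factor R = e^0.06 = 1.0618; dividend-adjusted growth = e^(0.06−0.03) = 1.0305.
Risk-neutral probability p = (1.0305 − 0.8)/(1.2 − 0.8) = 0.2305/0.4000 = 0.5761
Terminal stock prices: S_uu = 108, S_ud = 72, S_dd = 48
Terminal payoffs (S − K): max(51, 0) = 51, max(15, 0) = 15, max(-9, 0) = 0
Node u (S = 90): V_u = e^(−0.06)·[0.5761·51.0000 + 0.4239·15.0000] = 33.6595
Node d (S = 60): V_d = e^(−0.06)·[0.5761·15.0000 + 0.4239·0.0000] = 8.1388
Node 0 (S = 75): V_0 = e^(−0.06)·[0.5761·33.6595 + 0.4239·8.1388] = 21.5120

$21.51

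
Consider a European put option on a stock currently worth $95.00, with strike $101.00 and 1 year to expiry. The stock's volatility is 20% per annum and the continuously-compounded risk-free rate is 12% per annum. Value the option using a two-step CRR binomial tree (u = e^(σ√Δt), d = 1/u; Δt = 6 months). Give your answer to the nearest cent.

$4.93

CRR parameters: u = e^(σ√Δt) = e^(0.2·√0.5) = 1.1519, d = 1/u = 0.8681
Per-period rate: rΔt = 0.12·0.5 = 0.06, so R = e^0.06 = 1.0618
Risk-neutral probability p = (e^0.06 − 0.8681)/(1.1519 − 0.8681) = 0.1937/0.2838 = 0.6826
Terminal stock prices: S_uu = 126.1, S_ud = 95, S_dd = 71.6
Terminal payoffs (K − S): max(-25.06, 0) = 0, max(6, 0) = 6, max(29.4, 0) = 29.4
Node u (S = 109.4): V_u = e^(−0.06)·[0.6826·0.0000 + 0.3174·6.0000] = 1.7935
Node d (S = 82.47): V_d = e^(−0.06)·[0.6826·6.0000 + 0.3174·29.4044] = 12.6465
Node 0 (S = 95): V_0 = e^(−0.06)·[0.6826·1.7935 + 0.3174·12.6465] = 4.9332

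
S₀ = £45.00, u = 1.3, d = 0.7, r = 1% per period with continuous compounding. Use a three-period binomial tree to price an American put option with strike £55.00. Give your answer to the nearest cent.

£14.90

Risk-neutral probability p = (e^0.01 − 0.7)/(1.3 − 0.7) = 0.3101/0.6000 = 0.5168
Terminal stock prices: S_uuu = 98.87, S_uud = 53.24, S_udd = 28.66, S_ddd = 15.43
Terminal payoffs (K − S): max(-43.87, 0) = 0, max(1.765, 0) = 1.765, max(26.34, 0) = 26.34, max(39.57, 0) = 39.57
Node uu (S = 76.05): continuation = e^(−0.01)·[0.5168·0.0000 + 0.4832·1.7650] = 0.8444; exercise value = 0.0000 ≤ continuation, so V_uu = 0.8444
Node ud (S = 40.95): continuation = e^(−0.01)·[0.5168·1.7650 + 0.4832·26.3350] = 13.5027; exercise value = 14.0500 > continuation, so V_ud = 14.0500 (exercise)
Node dd (S = 22.05): continuation = e^(−0.01)·[0.5168·26.3350 + 0.4832·39.5650] = 32.4027; exercise value = 32.9500 > continuation, so V_dd = 32.9500 (exercise)
Node u (S = 58.5): continuation = e^(−0.01)·[0.5168·0.8444 + 0.4832·14.0500] = 7.1541; exercise value = 0.0000 ≤ continuation, so V_u = 7.1541
Node d (S = 31.5): continuation = e^(−0.01)·[0.5168·14.0500 + 0.4832·32.9500] = 22.9527; exercise value = 23.5000 > continuation, so V_d = 23.5000 (exercise)
Node 0 (S = 45): continuation = e^(−0.01)·[0.5168·7.1541 + 0.4832·23.5000] = 14.9035; exercise value = 10.0000 ≤ continuation, so V_0 = 14.9035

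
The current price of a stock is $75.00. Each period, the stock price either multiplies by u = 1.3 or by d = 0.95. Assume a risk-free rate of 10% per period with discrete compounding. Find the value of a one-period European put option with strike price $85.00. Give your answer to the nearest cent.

$7.14

Risk-neutral probability p = (1 + 0.1 − 0.95)/(1.3 − 0.95) = 0.1500/0.3500 = 0.4286
Terminal stock prices: S_u = 97.5, S_d = 71.25
Terminal payoffs (K − S): max(-12.5, 0) = 0, max(13.75, 0) = 13.75
Node 0 (S = 75): V_0 = 1/1.1·[0.4286·0.0000 + 0.5714·13.7500] = 7.1429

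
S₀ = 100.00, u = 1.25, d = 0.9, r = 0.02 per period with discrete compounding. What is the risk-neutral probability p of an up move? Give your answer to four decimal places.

p = 0.3429

Risk-neutral probability p = (1 + 0.02 − 0.9)/(1.25 − 0.9) = 0.1200/0.3500 = 0.3429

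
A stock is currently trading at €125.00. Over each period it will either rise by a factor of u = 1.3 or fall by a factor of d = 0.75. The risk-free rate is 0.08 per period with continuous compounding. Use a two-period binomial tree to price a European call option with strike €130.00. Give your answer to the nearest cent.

Risk-neutral probability p = (e^0.08 − 0.75)/(1.3 − 0.75) = 0.3333/0.5500 = 0.6060
Terminal stock prices: S_uu = 211.3, S_ud = 121.9, S_dd = 70.31
Terminal payoffs (S − K): max(81.25, 0) = 81.25, max(-8.125, 0) = 0, max(-59.69, 0) = 0
Node u (S = 162.5): V_u = e^(−0.08)·[0.6060·81.2500 + 0.3940·0.0000] = 45.4502
Node d (S = 93.75): V_d = e^(−0.08)·[0.6060·0.0000 + 0.3940·0.0000] = 0.0000
Node 0 (S = 125): V_0 = e^(−0.08)·[0.6060·45.4502 + 0.3940·0.0000] = 25.4242

€25.42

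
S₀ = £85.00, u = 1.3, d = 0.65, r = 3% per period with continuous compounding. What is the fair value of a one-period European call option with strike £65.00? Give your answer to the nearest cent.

£25.84

Risk-neutral probability p = (e^0.03 − 0.65)/(1.3 − 0.65) = 0.3805/0.6500 = 0.5853
Terminal stock prices: S_u = 110.5, S_d = 55.25
Terminal payoffs (S − K): max(45.5, 0) = 45.5, max(-9.75, 0) = 0
Node 0 (S = 85): V_0 = e^(−0.03)·[0.5853·45.5000 + 0.4147·0.0000] = 25.8447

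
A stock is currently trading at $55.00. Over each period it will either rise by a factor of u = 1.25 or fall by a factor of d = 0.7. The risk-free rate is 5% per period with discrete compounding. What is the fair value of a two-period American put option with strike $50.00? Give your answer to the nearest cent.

Risk-neutral probability p = (1 + 0.05 − 0.7)/(1.25 − 0.7) = 0.3500/0.5500 = 0.6364
Terminal stock prices: S_uu = 85.94, S_ud = 48.12, S_dd = 26.95
Terminal payoffs (K − S): max(-35.94, 0) = 0, max(1.875, 0) = 1.875, max(23.05, 0) = 23.05
Node u (S = 68.75): continuation = 1/1.05·[0.6364·0.0000 + 0.3636·1.8750] = 0.6494; exercise value = 0.0000 ≤ continuation, so V_u = 0.6494
Node d (S = 38.5): continuation = 1/1.05·[0.6364·1.8750 + 0.3636·23.0500] = 9.1190; exercise value = 11.5000 > continuation, so V_d = 11.5000 (exercise)
Node 0 (S = 55): continuation = 1/1.05·[0.6364·0.6494 + 0.3636·11.5000] = 4.3762; exercise value = 0.0000 ≤ continuation, so V_0 = 4.3762

$4.38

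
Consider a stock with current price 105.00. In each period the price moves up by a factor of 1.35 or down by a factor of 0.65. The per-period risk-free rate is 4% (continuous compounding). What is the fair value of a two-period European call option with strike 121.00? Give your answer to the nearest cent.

Risk-neutral probability p = (e^0.04 − 0.65)/(1.35 − 0.65) = 0.3908/0.7000 = 0.5583
Terminal stock prices: S_uu = 191.4, S_ud = 92.14, S_dd = 44.36
Terminal payoffs (S − K): max(70.36, 0) = 70.36, max(-28.86, 0) = 0, max(-76.64, 0) = 0
Node u (S = 141.8): V_u = e^(−0.04)·[0.5583·70.3625 + 0.4417·0.0000] = 37.7431
Node d (S = 68.25): V_d = e^(−0.04)·[0.5583·0.0000 + 0.4417·0.0000] = 0.0000
Node 0 (S = 105): V_0 = e^(−0.04)·[0.5583·37.7431 + 0.4417·0.0000] = 20.2458

20.25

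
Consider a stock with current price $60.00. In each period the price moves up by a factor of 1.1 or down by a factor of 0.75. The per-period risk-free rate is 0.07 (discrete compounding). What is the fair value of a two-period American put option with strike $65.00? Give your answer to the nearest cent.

$5.00

Risk-neutral probability p = (1 + 0.07 − 0.75)/(1.1 − 0.75) = 0.3200/0.3500 = 0.9143
Terminal stock prices: S_uu = 72.6, S_ud = 49.5, S_dd = 33.75
Terminal payoffs (K − S): max(-7.6, 0) = 0, max(15.5, 0) = 15.5, max(31.25, 0) = 31.25
Node u (S = 66): continuation = 1/1.07·[0.9143·0.0000 + 0.0857·15.5000] = 1.2417; exercise value = 0.0000 ≤ continuation, so V_u = 1.2417
Node d (S = 45): continuation = 1/1.07·[0.9143·15.5000 + 0.0857·31.2500] = 15.7477; exercise value = 20.0000 > continuation, so V_d = 20.0000 (exercise)
Node 0 (S = 60): continuation = 1/1.07·[0.9143·1.2417 + 0.0857·20.0000] = 2.6631; exercise value = 5.0000 > continuation, so V_0 = 5.0000 (exercise)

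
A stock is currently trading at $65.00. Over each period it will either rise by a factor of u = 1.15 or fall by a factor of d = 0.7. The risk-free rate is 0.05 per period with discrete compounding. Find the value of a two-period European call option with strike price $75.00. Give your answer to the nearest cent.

Risk-neutral probability p = (1 + 0.05 − 0.7)/(1.15 − 0.7) = 0.3500/0.4500 = 0.7778
Terminal stock prices: S_uu = 85.96, S_ud = 52.32, S_dd = 31.85
Terminal payoffs (S − K): max(10.96, 0) = 10.96, max(-22.68, 0) = 0, max(-43.15, 0) = 0
Node u (S = 74.75): V_u = 1/1.05·[0.7778·10.9625 + 0.2222·0.0000] = 8.1204
Node d (S = 45.5): V_d = 1/1.05·[0.7778·0.0000 + 0.2222·0.0000] = 0.0000
Node 0 (S = 65): V_0 = 1/1.05·[0.7778·8.1204 + 0.2222·0.0000] = 6.0151

$6.02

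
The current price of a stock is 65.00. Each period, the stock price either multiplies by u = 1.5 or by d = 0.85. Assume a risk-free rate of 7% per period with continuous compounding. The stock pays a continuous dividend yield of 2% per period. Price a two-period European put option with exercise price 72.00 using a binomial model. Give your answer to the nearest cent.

Per-period risk-free factor R = e^0.07 = 1.0725; dividend-adjusted growth = e^(0.07−0.02) = 1.0513.
Risk-neutral probability p = (1.0513 − 0.85)/(1.5 − 0.85) = 0.2013/0.6500 = 0.3096
Terminal stock prices: S_uu = 146.2, S_ud = 82.88, S_dd = 46.96
Terminal payoffs (K − S): max(-74.25, 0) = 0, max(-10.88, 0) = 0, max(25.04, 0) = 25.04
Node u (S = 97.5): V_u = e^(−0.07)·[0.3096·0.0000 + 0.6904·0.0000] = 0.0000
Node d (S = 55.25): V_d = e^(−0.07)·[0.3096·0.0000 + 0.6904·25.0375] = 16.1161
Node 0 (S = 65): V_0 = e^(−0.07)·[0.3096·0.0000 + 0.6904·16.1161] = 10.3736

10.37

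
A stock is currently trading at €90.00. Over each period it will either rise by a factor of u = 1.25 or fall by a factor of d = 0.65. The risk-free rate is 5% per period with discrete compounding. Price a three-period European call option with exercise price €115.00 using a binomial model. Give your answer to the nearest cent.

€15.56

Risk-neutral probability p = (1 + 0.05 − 0.65)/(1.25 − 0.65) = 0.4000/0.6000 = 0.6667
Terminal stock prices: S_uuu = 175.8, S_uud = 91.41, S_udd = 47.53, S_ddd = 24.72
Terminal payoffs (S − K): max(60.78, 0) = 60.78, max(-23.59, 0) = 0, max(-67.47, 0) = 0, max(-90.28, 0) = 0
Node uu (S = 140.6): V_uu = 1/1.05·[0.6667·60.7812 + 0.3333·0.0000] = 38.5913
Node ud (S = 73.12): V_ud = 1/1.05·[0.6667·0.0000 + 0.3333·0.0000] = 0.0000
Node dd (S = 38.03): V_dd = 1/1.05·[0.6667·0.0000 + 0.3333·0.0000] = 0.0000
Node u (S = 112.5): V_u = 1/1.05·[0.6667·38.5913 + 0.3333·0.0000] = 24.5024
Node d (S = 58.5): V_d = 1/1.05·[0.6667·0.0000 + 0.3333·0.0000] = 0.0000
Node 0 (S = 90): V_0 = 1/1.05·[0.6667·24.5024 + 0.3333·0.0000] = 15.5571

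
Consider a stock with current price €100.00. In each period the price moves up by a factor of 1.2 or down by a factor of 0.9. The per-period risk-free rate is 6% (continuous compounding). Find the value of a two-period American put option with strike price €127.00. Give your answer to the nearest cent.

Risk-neutral probability p = (e^0.06 − 0.9)/(1.2 − 0.9) = 0.1618/0.3000 = 0.5395
Terminal stock prices: S_uu = 144, S_ud = 108, S_dd = 81
Terminal payoffs (K − S): max(-17, 0) = 0, max(19, 0) = 19, max(46, 0) = 46
Node u (S = 120): continuation = e^(−0.06)·[0.5395·0.0000 + 0.4605·19.0000] = 8.2408; exercise value = 7.0000 ≤ continuation, so V_u = 8.2408
Node d (S = 90): continuation = e^(−0.06)·[0.5395·19.0000 + 0.4605·46.0000] = 29.6041; exercise value = 37.0000 > continuation, so V_d = 37.0000 (exercise)
Node 0 (S = 100): continuation = e^(−0.06)·[0.5395·8.2408 + 0.4605·37.0000] = 20.2345; exercise value = 27.0000 > continuation, so V_0 = 27.0000 (exercise)

€27.00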